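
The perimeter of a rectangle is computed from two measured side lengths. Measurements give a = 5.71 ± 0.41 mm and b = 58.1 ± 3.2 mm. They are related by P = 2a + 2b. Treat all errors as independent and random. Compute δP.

6.45 mm

Sums and differences: (δP)² = Σ (cᵢ δxᵢ)².
  (2·δa)² = 0.672;  (2·δb)² = 41.0
δP = √(41.6) = 6.45 mm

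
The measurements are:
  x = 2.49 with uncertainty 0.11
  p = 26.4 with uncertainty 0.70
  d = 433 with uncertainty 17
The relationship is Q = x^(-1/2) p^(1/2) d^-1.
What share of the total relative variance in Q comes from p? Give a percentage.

7.97%

(δQ/Q)² = (−½·δx/x)² + (½·δp/p)² + (-1·δd/d)²
  x term: (-0.5×0.0442)² = 0.000488
  p term: (0.5×0.0265)² = 0.000176
  d term: (-1×0.0393)² = 0.00154
Total = 0.00221. Share from p = 0.000176/0.00221 = 0.0797.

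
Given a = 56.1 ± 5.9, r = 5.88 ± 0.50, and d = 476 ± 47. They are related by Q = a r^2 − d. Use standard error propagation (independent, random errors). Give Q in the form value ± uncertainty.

1460 ± 391

Let p = a·r^2 = 1940. δp/p = √((1·δa/a)² + (2·δr/r)²) = √(0.0111 + 0.0289) = 0.200, so δp = 388.
Q = p − d: δQ = √(δp² + δd²) = √(1.5e+05 + 2210) = 391
Q = 1460.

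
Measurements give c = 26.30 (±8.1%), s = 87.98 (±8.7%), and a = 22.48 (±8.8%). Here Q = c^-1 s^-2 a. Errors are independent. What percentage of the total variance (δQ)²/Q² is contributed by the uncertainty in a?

17.4%

(δQ/Q)² = (-1·δc/c)² + (-2·δs/s)² + (1·δa/a)²
  c term: (-1×0.0810)² = 0.00656
  s term: (-2×0.0870)² = 0.0303
  a term: (1×0.0880)² = 0.00774
Total = 0.0446. Share from a = 0.00774/0.0446 = 0.174.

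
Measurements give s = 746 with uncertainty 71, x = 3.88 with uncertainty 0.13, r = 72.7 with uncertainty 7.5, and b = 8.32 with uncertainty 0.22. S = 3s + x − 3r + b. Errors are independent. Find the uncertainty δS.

214

For a sum/difference, combine absolute errors in quadrature:
  (3·δs)² = 45400;  (δx)² = 0.0169;  (3·δr)² = 506;  (δb)² = 0.0484
δS = √(45900) = 214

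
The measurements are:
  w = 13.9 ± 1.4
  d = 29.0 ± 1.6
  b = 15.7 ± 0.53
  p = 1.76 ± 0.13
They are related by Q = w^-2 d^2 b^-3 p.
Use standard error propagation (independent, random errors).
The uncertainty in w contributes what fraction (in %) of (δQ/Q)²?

59.3%

(δQ/Q)² = (-2·δw/w)² + (2·δd/d)² + (-3·δb/b)² + (1·δp/p)²
  w term: (-2×0.101)² = 0.0406
  d term: (2×0.0552)² = 0.0122
  b term: (-3×0.0338)² = 0.0103
  p term: (1×0.0739)² = 0.00546
Total = 0.0685. Share from w = 0.0406/0.0685 = 0.593.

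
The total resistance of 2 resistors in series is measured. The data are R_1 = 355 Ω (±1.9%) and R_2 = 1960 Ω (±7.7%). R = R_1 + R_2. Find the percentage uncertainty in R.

For a sum/difference, combine absolute errors in quadrature:
  (δR_1)² = 45.5;  (δR_2)² = 22800
δR = √(22800) = 151 Ω
R = 2320 Ω, so δR/R = 151/2320 = 0.0653.

6.53%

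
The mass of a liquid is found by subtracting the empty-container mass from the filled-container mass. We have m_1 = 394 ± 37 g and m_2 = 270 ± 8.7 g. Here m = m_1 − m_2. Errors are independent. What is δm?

Absolute uncertainties add in quadrature for a linear combination:
  (δm_1)² = 1370;  (δm_2)² = 75.7
δm = √(1440) = 38.0 g

38.0 g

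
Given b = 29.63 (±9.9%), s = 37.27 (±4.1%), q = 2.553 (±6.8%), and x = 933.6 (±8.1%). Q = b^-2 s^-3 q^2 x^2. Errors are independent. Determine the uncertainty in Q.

0.0393

Relative error in a monomial: (δQ/Q)² = Σ (nᵢ · δxᵢ/xᵢ)².
  (-2·δb/b)² = (-2×0.0990)² = 0.0392;  (-3·δs/s)² = (-3×0.0410)² = 0.0151;  (2·δq/q)² = (2×0.0680)² = 0.0185;  (2·δx/x)² = (2×0.0810)² = 0.0262
δQ/Q = √(0.0991) = 0.315
Q = 0.1250, so δQ = 0.315 × 0.1250 = 0.0393.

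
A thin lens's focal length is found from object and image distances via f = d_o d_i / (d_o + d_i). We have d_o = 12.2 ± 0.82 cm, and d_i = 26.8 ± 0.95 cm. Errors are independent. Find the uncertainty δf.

0.398 cm

∂f/∂d_o = (d_i/(d_o+d_i))² = 0.472;  ∂f/∂d_i = (d_o/(d_o+d_i))² = 0.0979
δf = √((∂f/∂d_o · δd_o)² + (∂f/∂d_i · δd_i)²) = √(0.150 + 0.00864) = 0.398 cm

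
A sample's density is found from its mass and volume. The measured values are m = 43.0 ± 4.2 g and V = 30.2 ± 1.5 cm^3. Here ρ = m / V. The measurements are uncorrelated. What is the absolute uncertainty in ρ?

0.156 g/cm^3

Products/powers → add relative errors in quadrature, weighted by exponent:
  (1·δm/m)² = (1×0.0977)² = 0.00954;  (-1·δV/V)² = (-1×0.0497)² = 0.00247
δρ/ρ = √(0.0120) = 0.110
ρ = 1.42 g/cm^3, so δρ = 0.110 × 1.42 = 0.156 g/cm^3.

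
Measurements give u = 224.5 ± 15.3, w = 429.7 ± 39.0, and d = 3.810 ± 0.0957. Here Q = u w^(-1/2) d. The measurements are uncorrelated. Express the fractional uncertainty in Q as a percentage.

8.56%

Relative error in a monomial: (δQ/Q)² = Σ (nᵢ · δxᵢ/xᵢ)².
  (1·δu/u)² = (1×0.0682)² = 0.00464;  (−½·δw/w)² = (-0.5×0.0908)² = 0.00206;  (1·δd/d)² = (1×0.0251)² = 0.000631
δQ/Q = √(0.00733) = 0.0856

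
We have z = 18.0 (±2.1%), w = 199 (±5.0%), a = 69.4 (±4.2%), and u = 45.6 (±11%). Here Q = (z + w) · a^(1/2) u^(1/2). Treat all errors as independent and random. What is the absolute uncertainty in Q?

911

Let h = z + w = 217. δh = √(δz² + δw²) = √(0.143 + 99.0) = 9.96, so δh/h = 0.0459.
Q is then a monomial in h, a, u:
δQ/Q = √((δh/h)² + (½·δa/a)² + (½·δu/u)²) = √(0.00211 + 0.000441 + 0.00302) = 0.0746
Q = 12200, so δQ = 0.0746 × 12200 = 911.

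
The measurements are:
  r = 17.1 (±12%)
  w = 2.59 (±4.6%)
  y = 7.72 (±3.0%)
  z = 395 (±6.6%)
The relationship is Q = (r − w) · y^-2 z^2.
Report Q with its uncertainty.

Let u = r − w = 14.5. δu = √(δr² + δw²) = √(4.21 + 0.0142) = 2.06, so δu/u = 0.142.
Q is then a monomial in u, y, z:
δQ/Q = √((δu/u)² + (-2·δy/y)² + (2·δz/z)²) = √(0.0201 + 0.00360 + 0.0174) = 0.203
Q = 38000, so δQ = 0.203 × 38000 = 7700.

38000 ± 7700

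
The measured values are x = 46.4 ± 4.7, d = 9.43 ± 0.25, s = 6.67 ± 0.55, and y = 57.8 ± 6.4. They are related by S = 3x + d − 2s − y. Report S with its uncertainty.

77.5 ± 15.5

For a sum/difference, combine absolute errors in quadrature:
  (3·δx)² = 199;  (δd)² = 0.0625;  (2·δs)² = 1.21;  (δy)² = 41.0
δS = √(241) = 15.5
S = 77.5.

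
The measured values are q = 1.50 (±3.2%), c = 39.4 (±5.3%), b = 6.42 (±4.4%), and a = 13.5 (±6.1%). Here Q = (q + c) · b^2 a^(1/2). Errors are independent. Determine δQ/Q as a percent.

10.6%

Let u = q + c = 40.9. δu = √(δq² + δc²) = √(0.00230 + 4.36) = 2.09, so δu/u = 0.0511.
Q is then a monomial in u, b, a:
δQ/Q = √((δu/u)² + (2·δb/b)² + (½·δa/a)²) = √(0.00261 + 0.00774 + 0.000930) = 0.106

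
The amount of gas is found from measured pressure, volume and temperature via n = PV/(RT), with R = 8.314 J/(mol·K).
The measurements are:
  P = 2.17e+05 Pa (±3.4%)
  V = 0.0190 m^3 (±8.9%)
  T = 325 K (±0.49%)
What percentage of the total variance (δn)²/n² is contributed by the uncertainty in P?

(δn/n)² = (1·δP/P)² + (1·δV/V)² + (-1·δT/T)²
  P term: (1×0.0340)² = 0.00116
  V term: (1×0.0890)² = 0.00792
  T term: (-1×0.00490)² = 2.4e-05
Total = 0.00910. Share from P = 0.00116/0.00910 = 0.127.

12.7%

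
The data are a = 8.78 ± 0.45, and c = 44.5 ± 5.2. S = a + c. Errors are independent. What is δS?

For a sum/difference, combine absolute errors in quadrature:
  (δa)² = 0.203;  (δc)² = 27.0
δS = √(27.2) = 5.22

5.22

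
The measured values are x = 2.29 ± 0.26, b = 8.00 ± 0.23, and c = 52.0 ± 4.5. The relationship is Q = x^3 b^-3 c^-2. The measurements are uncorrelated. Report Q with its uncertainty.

(8.67 ± 3.40) × 10^-6

Q is a product of powers, so relative uncertainties combine in quadrature:
  (3·δx/x)² = (3×0.114)² = 0.116;  (-3·δb/b)² = (-3×0.0288)² = 0.00744;  (-2·δc/c)² = (-2×0.0865)² = 0.0300
δQ/Q = √(0.153) = 0.392
Q = 8.67e-06, so δQ = 0.392 × 8.67e-06 = 3.4e-06.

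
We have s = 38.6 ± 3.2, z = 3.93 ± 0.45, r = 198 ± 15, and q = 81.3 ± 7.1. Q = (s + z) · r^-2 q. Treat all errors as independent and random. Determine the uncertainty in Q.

0.0168

Let u = s + z = 42.5. δu = √(δs² + δz²) = √(10.2 + 0.203) = 3.23, so δu/u = 0.0760.
Q is then a monomial in u, r, q:
δQ/Q = √((δu/u)² + (-2·δr/r)² + (1·δq/q)²) = √(0.00577 + 0.0230 + 0.00763) = 0.191
Q = 0.0882, so δQ = 0.191 × 0.0882 = 0.0168.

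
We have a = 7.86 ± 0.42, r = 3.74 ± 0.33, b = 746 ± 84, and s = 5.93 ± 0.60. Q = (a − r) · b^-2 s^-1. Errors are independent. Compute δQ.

3.48e-07

Let u = a − r = 4.12. δu = √(δa² + δr²) = √(0.176 + 0.109) = 0.534, so δu/u = 0.130.
Q is then a monomial in u, b, s:
δQ/Q = √((δu/u)² + (-2·δb/b)² + (-1·δs/s)²) = √(0.0168 + 0.0507 + 0.0102) = 0.279
Q = 1.25e-06, so δQ = 0.279 × 1.25e-06 = 3.48e-07.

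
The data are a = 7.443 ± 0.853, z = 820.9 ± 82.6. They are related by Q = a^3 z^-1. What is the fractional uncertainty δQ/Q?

0.358

Relative error in a monomial: (δQ/Q)² = Σ (nᵢ · δxᵢ/xᵢ)².
  (3·δa/a)² = (3×0.115)² = 0.118;  (-1·δz/z)² = (-1×0.101)² = 0.0101
δQ/Q = √(0.128) = 0.358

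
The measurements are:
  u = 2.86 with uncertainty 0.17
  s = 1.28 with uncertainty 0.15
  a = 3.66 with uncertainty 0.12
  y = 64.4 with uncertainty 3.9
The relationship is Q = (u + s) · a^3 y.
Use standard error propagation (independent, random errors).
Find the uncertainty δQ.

Let w = u + s = 4.14. δw = √(δu² + δs²) = √(0.0289 + 0.0225) = 0.227, so δw/w = 0.0548.
Q is then a monomial in w, a, y:
δQ/Q = √((δw/w)² + (3·δa/a)² + (1·δy/y)²) = √(0.00300 + 0.00967 + 0.00367) = 0.128
Q = 13100, so δQ = 0.128 × 13100 = 1670.

1670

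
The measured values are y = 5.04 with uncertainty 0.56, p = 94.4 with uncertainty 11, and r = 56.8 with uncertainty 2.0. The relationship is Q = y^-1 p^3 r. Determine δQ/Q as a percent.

36.8%

Relative error in a monomial: (δQ/Q)² = Σ (nᵢ · δxᵢ/xᵢ)².
  (-1·δy/y)² = (-1×0.111)² = 0.0123;  (3·δp/p)² = (3×0.117)² = 0.122;  (1·δr/r)² = (1×0.0352)² = 0.00124
δQ/Q = √(0.136) = 0.368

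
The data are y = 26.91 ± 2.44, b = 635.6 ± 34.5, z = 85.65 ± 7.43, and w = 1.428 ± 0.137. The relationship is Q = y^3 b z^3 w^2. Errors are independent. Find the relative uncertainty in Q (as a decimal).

Q is a product of powers, so relative uncertainties combine in quadrature:
  (3·δy/y)² = (3×0.0907)² = 0.0740;  (1·δb/b)² = (1×0.0543)² = 0.00295;  (3·δz/z)² = (3×0.0867)² = 0.0677;  (2·δw/w)² = (2×0.0959)² = 0.0368
δQ/Q = √(0.181) = 0.426

0.426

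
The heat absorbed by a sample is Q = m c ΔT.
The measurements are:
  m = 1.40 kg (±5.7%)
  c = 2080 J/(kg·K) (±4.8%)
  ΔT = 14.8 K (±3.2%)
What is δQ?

Relative error in a monomial: (δQ/Q)² = Σ (nᵢ · δxᵢ/xᵢ)².
  (1·δm/m)² = (1×0.0570)² = 0.00325;  (1·δc/c)² = (1×0.0480)² = 0.00230;  (1·δΔT/ΔT)² = (1×0.0320)² = 0.00102
δQ/Q = √(0.00658) = 0.0811
Q = 43100 J, so δQ = 0.0811 × 43100 = 3500 J.

3500 J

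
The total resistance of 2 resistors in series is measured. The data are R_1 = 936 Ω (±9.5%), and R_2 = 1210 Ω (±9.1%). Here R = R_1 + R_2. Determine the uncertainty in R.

142 Ω

Sums and differences: (δR)² = Σ (cᵢ δxᵢ)².
  (δR_1)² = 7910;  (δR_2)² = 12100
δR = √(20000) = 142 Ω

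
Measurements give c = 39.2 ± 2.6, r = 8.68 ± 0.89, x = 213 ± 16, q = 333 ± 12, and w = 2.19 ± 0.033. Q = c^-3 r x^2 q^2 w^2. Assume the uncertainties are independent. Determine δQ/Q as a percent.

Relative error in a monomial: (δQ/Q)² = Σ (nᵢ · δxᵢ/xᵢ)².
  (-3·δc/c)² = (-3×0.0663)² = 0.0396;  (1·δr/r)² = (1×0.103)² = 0.0105;  (2·δx/x)² = (2×0.0751)² = 0.0226;  (2·δq/q)² = (2×0.0360)² = 0.00519;  (2·δw/w)² = (2×0.0151)² = 0.000908
δQ/Q = √(0.0788) = 0.281

28.1%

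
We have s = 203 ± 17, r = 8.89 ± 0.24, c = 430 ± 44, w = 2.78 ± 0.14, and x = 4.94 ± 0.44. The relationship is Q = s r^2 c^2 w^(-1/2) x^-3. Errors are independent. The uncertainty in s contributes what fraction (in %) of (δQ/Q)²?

(δQ/Q)² = (1·δs/s)² + (2·δr/r)² + (2·δc/c)² + (−½·δw/w)² + (-3·δx/x)²
  s term: (1×0.0837)² = 0.00701
  r term: (2×0.0270)² = 0.00292
  c term: (2×0.102)² = 0.0419
  w term: (-0.5×0.0504)² = 0.000634
  x term: (-3×0.0891)² = 0.0714
Total = 0.124. Share from s = 0.00701/0.124 = 0.0566.

5.66%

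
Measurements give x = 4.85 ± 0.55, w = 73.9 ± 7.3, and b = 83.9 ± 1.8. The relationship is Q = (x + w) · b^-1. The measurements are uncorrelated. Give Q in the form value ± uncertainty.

Let u = x + w = 78.8. δu = √(δx² + δw²) = √(0.303 + 53.3) = 7.32, so δu/u = 0.0930.
Q is then a monomial in u, b:
δQ/Q = √((δu/u)² + (-1·δb/b)²) = √(0.00864 + 0.000460) = 0.0954
Q = 0.939, so δQ = 0.0954 × 0.939 = 0.0895.

0.939 ± 0.0895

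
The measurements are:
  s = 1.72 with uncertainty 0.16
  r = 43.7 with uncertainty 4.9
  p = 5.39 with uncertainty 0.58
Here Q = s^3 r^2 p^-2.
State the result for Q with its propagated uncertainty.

Relative error in a monomial: (δQ/Q)² = Σ (nᵢ · δxᵢ/xᵢ)².
  (3·δs/s)² = (3×0.0930)² = 0.0779;  (2·δr/r)² = (2×0.112)² = 0.0503;  (-2·δp/p)² = (-2×0.108)² = 0.0463
δQ/Q = √(0.174) = 0.418
Q = 334, so δQ = 0.418 × 334 = 140.

334 ± 140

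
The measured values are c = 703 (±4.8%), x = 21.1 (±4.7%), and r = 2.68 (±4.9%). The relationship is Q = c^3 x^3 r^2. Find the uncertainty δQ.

Relative error in a monomial: (δQ/Q)² = Σ (nᵢ · δxᵢ/xᵢ)².
  (3·δc/c)² = (3×0.0480)² = 0.0207;  (3·δx/x)² = (3×0.0470)² = 0.0199;  (2·δr/r)² = (2×0.0490)² = 0.00960
δQ/Q = √(0.0502) = 0.224
Q = 2.34e+13, so δQ = 0.224 × 2.34e+13 = 5.25e+12.

5.25e+12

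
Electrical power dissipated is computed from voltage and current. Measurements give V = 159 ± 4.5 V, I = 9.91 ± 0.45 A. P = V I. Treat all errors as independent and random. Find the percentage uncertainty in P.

P is a product of powers, so relative uncertainties combine in quadrature:
  (1·δV/V)² = (1×0.0283)² = 0.000801;  (1·δI/I)² = (1×0.0454)² = 0.00206
δP/P = √(0.00286) = 0.0535

5.35%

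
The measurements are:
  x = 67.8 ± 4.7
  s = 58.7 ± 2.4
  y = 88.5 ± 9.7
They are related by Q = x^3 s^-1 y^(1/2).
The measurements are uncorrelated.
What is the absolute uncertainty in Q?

Relative error in a monomial: (δQ/Q)² = Σ (nᵢ · δxᵢ/xᵢ)².
  (3·δx/x)² = (3×0.0693)² = 0.0432;  (-1·δs/s)² = (-1×0.0409)² = 0.00167;  (½·δy/y)² = (0.5×0.110)² = 0.00300
δQ/Q = √(0.0479) = 0.219
Q = 49900, so δQ = 0.219 × 49900 = 10900.

10900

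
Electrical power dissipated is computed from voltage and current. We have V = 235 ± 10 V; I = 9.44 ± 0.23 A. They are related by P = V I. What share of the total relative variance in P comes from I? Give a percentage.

(δP/P)² = (1·δV/V)² + (1·δI/I)²
  V term: (1×0.0426)² = 0.00181
  I term: (1×0.0244)² = 0.000594
Total = 0.00240. Share from I = 0.000594/0.00240 = 0.247.

24.7%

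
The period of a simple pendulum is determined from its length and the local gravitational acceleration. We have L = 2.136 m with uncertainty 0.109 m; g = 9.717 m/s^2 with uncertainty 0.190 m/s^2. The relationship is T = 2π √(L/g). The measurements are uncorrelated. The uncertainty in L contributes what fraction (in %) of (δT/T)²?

(δT/T)² = (½·δL/L)² + (−½·δg/g)²
  L term: (0.5×0.0510)² = 0.000651
  g term: (-0.5×0.0196)² = 9.56e-05
Total = 0.000747. Share from L = 0.000651/0.000747 = 0.872.

87.2%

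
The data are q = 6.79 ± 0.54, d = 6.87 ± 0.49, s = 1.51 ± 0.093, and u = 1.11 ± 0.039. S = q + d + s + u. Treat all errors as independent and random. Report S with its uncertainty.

Each term contributes (cᵢ δxᵢ)² to (δS)²:
  (δq)² = 0.292;  (δd)² = 0.240;  (δs)² = 0.00865;  (δu)² = 0.00152
δS = √(0.542) = 0.736
S = 16.3.

16.3 ± 0.736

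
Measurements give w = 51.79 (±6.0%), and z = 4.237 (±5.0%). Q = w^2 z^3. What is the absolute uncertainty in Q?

39200

Each factor contributes (exponent × relative error)² to (δQ/Q)²:
  (2·δw/w)² = (2×0.0600)² = 0.0144;  (3·δz/z)² = (3×0.0500)² = 0.0225
δQ/Q = √(0.0369) = 0.192
Q = 204000, so δQ = 0.192 × 204000 = 39200.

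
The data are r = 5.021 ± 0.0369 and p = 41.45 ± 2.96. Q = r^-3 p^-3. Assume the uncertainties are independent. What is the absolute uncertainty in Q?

2.39e-08

Products/powers → add relative errors in quadrature, weighted by exponent:
  (-3·δr/r)² = (-3×0.00735)² = 0.000486;  (-3·δp/p)² = (-3×0.0714)² = 0.0459
δQ/Q = √(0.0464) = 0.215
Q = 1.109e-07, so δQ = 0.215 × 1.109e-07 = 2.39e-08.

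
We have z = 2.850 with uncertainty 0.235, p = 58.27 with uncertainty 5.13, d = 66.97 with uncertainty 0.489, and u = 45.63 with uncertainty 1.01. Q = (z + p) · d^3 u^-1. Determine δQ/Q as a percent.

8.96%

Let w = z + p = 61.12. δw = √(δz² + δp²) = √(0.0552 + 26.3) = 5.14, so δw/w = 0.0840.
Q is then a monomial in w, d, u:
δQ/Q = √((δw/w)² + (3·δd/d)² + (-1·δu/u)²) = √(0.00706 + 0.000480 + 0.000490) = 0.0896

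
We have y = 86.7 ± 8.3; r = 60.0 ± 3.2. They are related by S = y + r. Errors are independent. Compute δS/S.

0.0606

Absolute uncertainties add in quadrature for a linear combination:
  (δy)² = 68.9;  (δr)² = 10.2
δS = √(79.1) = 8.90
S = 147, so δS/S = 8.90/147 = 0.0606.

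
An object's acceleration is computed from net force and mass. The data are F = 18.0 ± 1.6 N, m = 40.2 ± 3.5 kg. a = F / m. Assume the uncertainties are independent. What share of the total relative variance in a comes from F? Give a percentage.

51.0%

(δa/a)² = (1·δF/F)² + (-1·δm/m)²
  F term: (1×0.0889)² = 0.00790
  m term: (-1×0.0871)² = 0.00758
Total = 0.0155. Share from F = 0.00790/0.0155 = 0.510.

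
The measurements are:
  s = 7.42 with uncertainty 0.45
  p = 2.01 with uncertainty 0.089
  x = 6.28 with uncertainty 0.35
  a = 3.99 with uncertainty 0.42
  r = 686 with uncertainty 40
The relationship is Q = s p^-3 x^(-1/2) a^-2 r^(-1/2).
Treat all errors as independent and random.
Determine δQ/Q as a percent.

Since Q is a product/quotient, work with relative uncertainties:
  (1·δs/s)² = (1×0.0606)² = 0.00368;  (-3·δp/p)² = (-3×0.0443)² = 0.0176;  (−½·δx/x)² = (-0.5×0.0557)² = 0.000777;  (-2·δa/a)² = (-2×0.105)² = 0.0443;  (−½·δr/r)² = (-0.5×0.0583)² = 0.000850
δQ/Q = √(0.0673) = 0.259

25.9%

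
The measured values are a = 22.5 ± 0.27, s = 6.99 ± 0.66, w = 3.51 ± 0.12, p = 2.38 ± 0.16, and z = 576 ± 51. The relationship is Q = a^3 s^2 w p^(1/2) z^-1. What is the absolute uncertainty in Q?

Products/powers → add relative errors in quadrature, weighted by exponent:
  (3·δa/a)² = (3×0.0120)² = 0.00130;  (2·δs/s)² = (2×0.0944)² = 0.0357;  (1·δw/w)² = (1×0.0342)² = 0.00117;  (½·δp/p)² = (0.5×0.0672)² = 0.00113;  (-1·δz/z)² = (-1×0.0885)² = 0.00784
δQ/Q = √(0.0471) = 0.217
Q = 5230, so δQ = 0.217 × 5230 = 1140.

1140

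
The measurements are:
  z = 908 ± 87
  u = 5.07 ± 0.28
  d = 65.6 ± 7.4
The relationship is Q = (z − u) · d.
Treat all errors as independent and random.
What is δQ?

8790

Let w = z − u = 903. δw = √(δz² + δu²) = √(7570 + 0.0784) = 87.0, so δw/w = 0.0964.
Q is then a monomial in w, d:
δQ/Q = √((δw/w)² + (1·δd/d)²) = √(0.00928 + 0.0127) = 0.148
Q = 59200, so δQ = 0.148 × 59200 = 8790.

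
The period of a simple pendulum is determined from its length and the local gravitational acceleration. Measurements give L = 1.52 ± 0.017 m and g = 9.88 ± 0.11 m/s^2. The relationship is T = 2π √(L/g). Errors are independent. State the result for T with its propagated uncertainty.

2.46 ± 0.0194 s

Each factor contributes (exponent × relative error)² to (δT/T)²:
  (½·δL/L)² = (0.5×0.0112)² = 3.13e-05;  (−½·δg/g)² = (-0.5×0.0111)² = 3.1e-05
δT/T = √(6.23e-05) = 0.00789
T = 2.46 s, so δT = 0.00789 × 2.46 = 0.0194 s.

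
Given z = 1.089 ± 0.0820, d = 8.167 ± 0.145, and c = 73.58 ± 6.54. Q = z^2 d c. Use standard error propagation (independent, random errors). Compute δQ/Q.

0.176

Each factor contributes (exponent × relative error)² to (δQ/Q)²:
  (2·δz/z)² = (2×0.0753)² = 0.0227;  (1·δd/d)² = (1×0.0178)² = 0.000315;  (1·δc/c)² = (1×0.0889)² = 0.00790
δQ/Q = √(0.0309) = 0.176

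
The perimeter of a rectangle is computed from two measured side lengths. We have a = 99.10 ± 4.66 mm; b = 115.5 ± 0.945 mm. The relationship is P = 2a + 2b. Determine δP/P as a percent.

2.22%

For a sum/difference, combine absolute errors in quadrature:
  (2·δa)² = 86.9;  (2·δb)² = 3.57
δP = √(90.4) = 9.51 mm
P = 429.2 mm, so δP/P = 9.51/429.2 = 0.0222.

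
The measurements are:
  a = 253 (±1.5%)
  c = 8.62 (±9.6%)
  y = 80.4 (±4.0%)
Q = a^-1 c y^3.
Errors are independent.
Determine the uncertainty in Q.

For a monomial Q ∝ a^-1, c, y^3, fractional errors add in quadrature:
  (-1·δa/a)² = (-1×0.0150)² = 0.000225;  (1·δc/c)² = (1×0.0960)² = 0.00922;  (3·δy/y)² = (3×0.0400)² = 0.0144
δQ/Q = √(0.0238) = 0.154
Q = 17700, so δQ = 0.154 × 17700 = 2730.

2730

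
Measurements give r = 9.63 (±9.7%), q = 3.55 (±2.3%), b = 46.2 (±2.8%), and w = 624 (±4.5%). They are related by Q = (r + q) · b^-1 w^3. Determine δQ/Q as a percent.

Let u = r + q = 13.2. δu = √(δr² + δq²) = √(0.873 + 0.00667) = 0.938, so δu/u = 0.0711.
Q is then a monomial in u, b, w:
δQ/Q = √((δu/u)² + (-1·δb/b)² + (3·δw/w)²) = √(0.00506 + 0.000784 + 0.0182) = 0.155

15.5%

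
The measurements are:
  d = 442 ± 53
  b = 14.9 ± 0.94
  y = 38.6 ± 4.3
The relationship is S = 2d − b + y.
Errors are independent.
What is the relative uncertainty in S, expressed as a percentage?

11.7%

S is a linear combination, so absolute uncertainties add in quadrature:
  (2·δd)² = 11200;  (δb)² = 0.884;  (δy)² = 18.5
δS = √(11300) = 106
S = 908, so δS/S = 106/908 = 0.117.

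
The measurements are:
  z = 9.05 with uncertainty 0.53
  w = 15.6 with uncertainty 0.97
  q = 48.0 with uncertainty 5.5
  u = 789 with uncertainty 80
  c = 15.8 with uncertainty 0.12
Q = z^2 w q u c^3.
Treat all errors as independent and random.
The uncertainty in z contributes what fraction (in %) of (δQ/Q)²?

(δQ/Q)² = (2·δz/z)² + (1·δw/w)² + (1·δq/q)² + (1·δu/u)² + (3·δc/c)²
  z term: (2×0.0586)² = 0.0137
  w term: (1×0.0622)² = 0.00387
  q term: (1×0.115)² = 0.0131
  u term: (1×0.101)² = 0.0103
  c term: (3×0.00759)² = 0.000519
Total = 0.0415. Share from z = 0.0137/0.0415 = 0.330.

33.0%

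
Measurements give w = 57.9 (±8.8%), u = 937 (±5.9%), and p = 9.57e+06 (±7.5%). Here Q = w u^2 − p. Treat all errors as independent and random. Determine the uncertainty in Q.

7.52e+06

Let h = w·u^2 = 5.08e+07. δh/h = √((1·δw/w)² + (2·δu/u)²) = √(0.00774 + 0.0139) = 0.147, so δh = 7.48e+06.
Q = h − p: δQ = √(δh² + δp²) = √(5.6e+13 + 5.15e+11) = 7.52e+06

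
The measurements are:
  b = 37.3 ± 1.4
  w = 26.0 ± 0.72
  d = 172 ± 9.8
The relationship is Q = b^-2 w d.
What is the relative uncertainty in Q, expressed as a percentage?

Products/powers → add relative errors in quadrature, weighted by exponent:
  (-2·δb/b)² = (-2×0.0375)² = 0.00564;  (1·δw/w)² = (1×0.0277)² = 0.000767;  (1·δd/d)² = (1×0.0570)² = 0.00325
δQ/Q = √(0.00965) = 0.0982

9.82%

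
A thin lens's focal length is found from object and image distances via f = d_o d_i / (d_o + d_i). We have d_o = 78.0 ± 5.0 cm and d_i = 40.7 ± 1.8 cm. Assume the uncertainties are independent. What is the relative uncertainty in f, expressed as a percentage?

3.64%

∂f/∂d_o = (d_i/(d_o+d_i))² = 0.118;  ∂f/∂d_i = (d_o/(d_o+d_i))² = 0.432
δf = √((∂f/∂d_o · δd_o)² + (∂f/∂d_i · δd_i)²) = √(0.346 + 0.604) = 0.975 cm
f = 26.7 cm, so δf/f = 0.975/26.7 = 0.0364.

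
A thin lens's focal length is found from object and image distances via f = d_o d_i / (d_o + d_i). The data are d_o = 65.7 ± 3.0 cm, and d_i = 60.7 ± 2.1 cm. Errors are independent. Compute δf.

∂f/∂d_o = (d_i/(d_o+d_i))² = 0.231;  ∂f/∂d_i = (d_o/(d_o+d_i))² = 0.270
δf = √((∂f/∂d_o · δd_o)² + (∂f/∂d_i · δd_i)²) = √(0.479 + 0.322) = 0.895 cm

0.895 cm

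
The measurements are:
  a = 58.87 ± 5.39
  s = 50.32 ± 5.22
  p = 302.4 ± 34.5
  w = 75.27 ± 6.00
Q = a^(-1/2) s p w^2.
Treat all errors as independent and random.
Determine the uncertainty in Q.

Each factor contributes (exponent × relative error)² to (δQ/Q)²:
  (−½·δa/a)² = (-0.5×0.0916)² = 0.00210;  (1·δs/s)² = (1×0.104)² = 0.0108;  (1·δp/p)² = (1×0.114)² = 0.0130;  (2·δw/w)² = (2×0.0797)² = 0.0254
δQ/Q = √(0.0513) = 0.226
Q = 1.124e+07, so δQ = 0.226 × 1.124e+07 = 2.54e+06.

2.54e+06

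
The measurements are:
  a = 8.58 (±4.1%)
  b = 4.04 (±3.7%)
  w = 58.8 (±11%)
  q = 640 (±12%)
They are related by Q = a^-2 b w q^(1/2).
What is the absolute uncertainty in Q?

12.6

For a monomial Q ∝ a^-2, b, w, q^(1/2), fractional errors add in quadrature:
  (-2·δa/a)² = (-2×0.0410)² = 0.00672;  (1·δb/b)² = (1×0.0370)² = 0.00137;  (1·δw/w)² = (1×0.110)² = 0.0121;  (½·δq/q)² = (0.5×0.120)² = 0.00360
δQ/Q = √(0.0238) = 0.154
Q = 81.6, so δQ = 0.154 × 81.6 = 12.6.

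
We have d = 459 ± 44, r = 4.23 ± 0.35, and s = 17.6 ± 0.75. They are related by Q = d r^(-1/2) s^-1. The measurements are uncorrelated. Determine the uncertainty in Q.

1.43

Q is a product of powers, so relative uncertainties combine in quadrature:
  (1·δd/d)² = (1×0.0959)² = 0.00919;  (−½·δr/r)² = (-0.5×0.0827)² = 0.00171;  (-1·δs/s)² = (-1×0.0426)² = 0.00182
δQ/Q = √(0.0127) = 0.113
Q = 12.7, so δQ = 0.113 × 12.7 = 1.43.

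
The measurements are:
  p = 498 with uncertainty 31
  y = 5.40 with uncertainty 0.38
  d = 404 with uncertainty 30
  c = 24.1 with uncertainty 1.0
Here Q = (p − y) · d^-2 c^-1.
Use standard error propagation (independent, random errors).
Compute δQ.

Let u = p − y = 493. δu = √(δp² + δy²) = √(961 + 0.144) = 31.0, so δu/u = 0.0629.
Q is then a monomial in u, d, c:
δQ/Q = √((δu/u)² + (-2·δd/d)² + (-1·δc/c)²) = √(0.00396 + 0.0221 + 0.00172) = 0.167
Q = 0.000125, so δQ = 0.167 × 0.000125 = 2.09e-05.

2.09e-05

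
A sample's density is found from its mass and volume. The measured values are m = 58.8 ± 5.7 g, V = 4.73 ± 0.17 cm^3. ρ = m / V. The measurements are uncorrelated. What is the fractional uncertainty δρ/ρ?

0.103

Relative error in a monomial: (δρ/ρ)² = Σ (nᵢ · δxᵢ/xᵢ)².
  (1·δm/m)² = (1×0.0969)² = 0.00940;  (-1·δV/V)² = (-1×0.0359)² = 0.00129
δρ/ρ = √(0.0107) = 0.103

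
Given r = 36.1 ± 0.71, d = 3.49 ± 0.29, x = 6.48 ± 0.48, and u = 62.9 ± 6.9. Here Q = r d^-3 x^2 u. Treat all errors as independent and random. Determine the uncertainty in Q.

Each factor contributes (exponent × relative error)² to (δQ/Q)²:
  (1·δr/r)² = (1×0.0197)² = 0.000387;  (-3·δd/d)² = (-3×0.0831)² = 0.0621;  (2·δx/x)² = (2×0.0741)² = 0.0219;  (1·δu/u)² = (1×0.110)² = 0.0120
δQ/Q = √(0.0965) = 0.311
Q = 2240, so δQ = 0.311 × 2240 = 697.

697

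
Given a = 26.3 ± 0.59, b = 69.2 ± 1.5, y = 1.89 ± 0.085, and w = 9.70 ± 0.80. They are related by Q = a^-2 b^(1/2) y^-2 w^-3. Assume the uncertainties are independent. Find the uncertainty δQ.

9.86e-07

Products/powers → add relative errors in quadrature, weighted by exponent:
  (-2·δa/a)² = (-2×0.0224)² = 0.00201;  (½·δb/b)² = (0.5×0.0217)² = 0.000117;  (-2·δy/y)² = (-2×0.0450)² = 0.00809;  (-3·δw/w)² = (-3×0.0825)² = 0.0612
δQ/Q = √(0.0714) = 0.267
Q = 3.69e-06, so δQ = 0.267 × 3.69e-06 = 9.86e-07.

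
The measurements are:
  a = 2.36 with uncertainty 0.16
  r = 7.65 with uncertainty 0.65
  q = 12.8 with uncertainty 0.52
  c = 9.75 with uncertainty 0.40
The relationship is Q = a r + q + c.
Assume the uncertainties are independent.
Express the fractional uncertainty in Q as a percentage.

5.10%

Let p = a·r = 18.1. δp/p = √((1·δa/a)² + (1·δr/r)²) = √(0.00460 + 0.00722) = 0.109, so δp = 1.96.
Q = p + q + c: δQ = √(δp² + δq² + δc²) = √(3.85 + 0.270 + 0.160) = 2.07
Q = 40.6, so δQ/Q = 2.07/40.6 = 0.0510.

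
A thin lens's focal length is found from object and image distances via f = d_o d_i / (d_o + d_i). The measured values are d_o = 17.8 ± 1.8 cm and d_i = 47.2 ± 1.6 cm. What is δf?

∂f/∂d_o = (d_i/(d_o+d_i))² = 0.527;  ∂f/∂d_i = (d_o/(d_o+d_i))² = 0.0750
δf = √((∂f/∂d_o · δd_o)² + (∂f/∂d_i · δd_i)²) = √(0.901 + 0.0144) = 0.957 cm

0.957 cm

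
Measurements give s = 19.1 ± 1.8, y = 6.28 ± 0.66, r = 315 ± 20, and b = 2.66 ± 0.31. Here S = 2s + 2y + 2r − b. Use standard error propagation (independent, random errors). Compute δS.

40.2

S is a linear combination, so absolute uncertainties add in quadrature:
  (2·δs)² = 13.0;  (2·δy)² = 1.74;  (2·δr)² = 1600;  (δb)² = 0.0961
δS = √(1610) = 40.2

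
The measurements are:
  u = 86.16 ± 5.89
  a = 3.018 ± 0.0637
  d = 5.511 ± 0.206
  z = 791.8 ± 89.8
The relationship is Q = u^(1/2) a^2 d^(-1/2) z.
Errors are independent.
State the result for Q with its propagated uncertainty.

Each factor contributes (exponent × relative error)² to (δQ/Q)²:
  (½·δu/u)² = (0.5×0.0684)² = 0.00117;  (2·δa/a)² = (2×0.0211)² = 0.00178;  (−½·δd/d)² = (-0.5×0.0374)² = 0.000349;  (1·δz/z)² = (1×0.113)² = 0.0129
δQ/Q = √(0.0162) = 0.127
Q = 28520, so δQ = 0.127 × 28520 = 3630.

28520 ± 3630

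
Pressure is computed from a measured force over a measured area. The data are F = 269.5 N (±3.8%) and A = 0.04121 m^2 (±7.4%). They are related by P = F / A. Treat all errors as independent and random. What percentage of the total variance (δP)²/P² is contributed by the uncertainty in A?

(δP/P)² = (1·δF/F)² + (-1·δA/A)²
  F term: (1×0.0380)² = 0.00144
  A term: (-1×0.0740)² = 0.00548
Total = 0.00692. Share from A = 0.00548/0.00692 = 0.791.

79.1%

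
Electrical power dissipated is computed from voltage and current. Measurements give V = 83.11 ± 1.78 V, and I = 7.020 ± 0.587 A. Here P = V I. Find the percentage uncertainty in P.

8.63%

P is a product of powers, so relative uncertainties combine in quadrature:
  (1·δV/V)² = (1×0.0214)² = 0.000459;  (1·δI/I)² = (1×0.0836)² = 0.00699
δP/P = √(0.00745) = 0.0863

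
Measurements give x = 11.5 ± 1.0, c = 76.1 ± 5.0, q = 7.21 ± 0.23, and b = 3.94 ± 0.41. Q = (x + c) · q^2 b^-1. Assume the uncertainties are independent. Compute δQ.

Let u = x + c = 87.6. δu = √(δx² + δc²) = √(1.00 + 25.0) = 5.10, so δu/u = 0.0582.
Q is then a monomial in u, q, b:
δQ/Q = √((δu/u)² + (2·δq/q)² + (-1·δb/b)²) = √(0.00339 + 0.00407 + 0.0108) = 0.135
Q = 1160, so δQ = 0.135 × 1160 = 156.

156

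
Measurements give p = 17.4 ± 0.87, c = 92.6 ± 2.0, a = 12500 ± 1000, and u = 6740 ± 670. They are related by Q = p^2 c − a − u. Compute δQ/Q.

0.354

Let w = p^2·c = 28000. δw/w = √((2·δp/p)² + (1·δc/c)²) = √(0.0100 + 0.000466) = 0.102, so δw = 2870.
Q = w − a − u: δQ = √(δw² + δa² + δu²) = √(8.23e+06 + 1e+06 + 4.49e+05) = 3110
Q = 8800, so δQ/Q = 3110/8800 = 0.354.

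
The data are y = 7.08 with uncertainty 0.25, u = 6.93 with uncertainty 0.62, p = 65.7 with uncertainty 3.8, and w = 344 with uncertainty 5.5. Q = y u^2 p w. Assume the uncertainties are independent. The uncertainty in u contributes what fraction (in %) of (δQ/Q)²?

(δQ/Q)² = (1·δy/y)² + (2·δu/u)² + (1·δp/p)² + (1·δw/w)²
  y term: (1×0.0353)² = 0.00125
  u term: (2×0.0895)² = 0.0320
  p term: (1×0.0578)² = 0.00335
  w term: (1×0.0160)² = 0.000256
Total = 0.0369. Share from u = 0.0320/0.0369 = 0.868.

86.8%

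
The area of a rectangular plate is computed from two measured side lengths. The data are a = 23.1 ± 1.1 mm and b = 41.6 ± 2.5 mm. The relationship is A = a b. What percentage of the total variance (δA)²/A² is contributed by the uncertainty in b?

(δA/A)² = (1·δa/a)² + (1·δb/b)²
  a term: (1×0.0476)² = 0.00227
  b term: (1×0.0601)² = 0.00361
Total = 0.00588. Share from b = 0.00361/0.00588 = 0.614.

61.4%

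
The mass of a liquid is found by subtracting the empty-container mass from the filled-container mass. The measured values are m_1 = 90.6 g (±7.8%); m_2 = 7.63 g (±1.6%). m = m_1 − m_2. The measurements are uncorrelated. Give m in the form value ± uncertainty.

83.0 ± 7.07 g

For a sum/difference, combine absolute errors in quadrature:
  (δm_1)² = 49.9;  (δm_2)² = 0.0149
δm = √(50.0) = 7.07 g
m = 83.0 g.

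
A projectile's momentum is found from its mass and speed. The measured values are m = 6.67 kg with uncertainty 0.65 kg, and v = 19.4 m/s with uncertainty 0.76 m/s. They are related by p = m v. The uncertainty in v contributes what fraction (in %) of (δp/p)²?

(δp/p)² = (1·δm/m)² + (1·δv/v)²
  m term: (1×0.0975)² = 0.00950
  v term: (1×0.0392)² = 0.00153
Total = 0.0110. Share from v = 0.00153/0.0110 = 0.139.

13.9%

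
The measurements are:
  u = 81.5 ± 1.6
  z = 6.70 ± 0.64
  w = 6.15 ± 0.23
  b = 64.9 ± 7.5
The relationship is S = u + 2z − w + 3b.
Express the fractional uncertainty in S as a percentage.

Sums and differences: (δS)² = Σ (cᵢ δxᵢ)².
  (δu)² = 2.56;  (2·δz)² = 1.64;  (δw)² = 0.0529;  (3·δb)² = 506
δS = √(511) = 22.6
S = 283, so δS/S = 22.6/283 = 0.0797.

7.97%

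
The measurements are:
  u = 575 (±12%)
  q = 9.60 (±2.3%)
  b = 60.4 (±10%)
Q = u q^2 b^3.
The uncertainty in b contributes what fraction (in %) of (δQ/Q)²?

84.5%

(δQ/Q)² = (1·δu/u)² + (2·δq/q)² + (3·δb/b)²
  u term: (1×0.120)² = 0.0144
  q term: (2×0.0230)² = 0.00212
  b term: (3×0.100)² = 0.0900
Total = 0.107. Share from b = 0.0900/0.107 = 0.845.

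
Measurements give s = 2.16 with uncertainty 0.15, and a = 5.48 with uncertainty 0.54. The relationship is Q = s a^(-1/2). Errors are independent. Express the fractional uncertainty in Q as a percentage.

8.51%

Q is a product of powers, so relative uncertainties combine in quadrature:
  (1·δs/s)² = (1×0.0694)² = 0.00482;  (−½·δa/a)² = (-0.5×0.0985)² = 0.00243
δQ/Q = √(0.00725) = 0.0851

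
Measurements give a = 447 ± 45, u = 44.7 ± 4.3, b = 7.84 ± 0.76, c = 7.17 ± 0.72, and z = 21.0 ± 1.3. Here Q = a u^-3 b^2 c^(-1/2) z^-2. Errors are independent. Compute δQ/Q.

0.386

Products/powers → add relative errors in quadrature, weighted by exponent:
  (1·δa/a)² = (1×0.101)² = 0.0101;  (-3·δu/u)² = (-3×0.0962)² = 0.0833;  (2·δb/b)² = (2×0.0969)² = 0.0376;  (−½·δc/c)² = (-0.5×0.100)² = 0.00252;  (-2·δz/z)² = (-2×0.0619)² = 0.0153
δQ/Q = √(0.149) = 0.386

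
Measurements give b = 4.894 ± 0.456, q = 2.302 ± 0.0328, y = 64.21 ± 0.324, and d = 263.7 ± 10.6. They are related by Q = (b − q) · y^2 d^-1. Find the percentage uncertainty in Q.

Let u = b − q = 2.592. δu = √(δb² + δq²) = √(0.208 + 0.00108) = 0.457, so δu/u = 0.176.
Q is then a monomial in u, y, d:
δQ/Q = √((δu/u)² + (2·δy/y)² + (-1·δd/d)²) = √(0.0311 + 0.000102 + 0.00162) = 0.181

18.1%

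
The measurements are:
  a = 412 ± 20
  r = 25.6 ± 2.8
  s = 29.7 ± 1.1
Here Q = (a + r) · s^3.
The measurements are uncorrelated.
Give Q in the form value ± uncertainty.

(1.15 ± 0.138) × 10^7

Let u = a + r = 438. δu = √(δa² + δr²) = √(400 + 7.84) = 20.2, so δu/u = 0.0461.
Q is then a monomial in u, s:
δQ/Q = √((δu/u)² + (3·δs/s)²) = √(0.00213 + 0.0123) = 0.120
Q = 1.15e+07, so δQ = 0.120 × 1.15e+07 = 1.38e+06.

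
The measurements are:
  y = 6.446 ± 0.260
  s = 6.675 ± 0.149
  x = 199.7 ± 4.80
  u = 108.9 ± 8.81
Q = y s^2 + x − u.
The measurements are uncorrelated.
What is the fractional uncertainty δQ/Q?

0.0529

Let p = y·s^2 = 287.2. δp/p = √((1·δy/y)² + (2·δs/s)²) = √(0.00163 + 0.00199) = 0.0602, so δp = 17.3.
Q = p + x − u: δQ = √(δp² + δx² + δu²) = √(299 + 23.0 + 77.6) = 20.0
Q = 378.0, so δQ/Q = 20.0/378.0 = 0.0529.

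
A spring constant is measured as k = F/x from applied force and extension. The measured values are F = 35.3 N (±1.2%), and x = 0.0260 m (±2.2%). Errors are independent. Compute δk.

For a monomial k ∝ F, x^-1, fractional errors add in quadrature:
  (1·δF/F)² = (1×0.0120)² = 0.000144;  (-1·δx/x)² = (-1×0.0220)² = 0.000484
δk/k = √(0.000628) = 0.0251
k = 1360 N/m, so δk = 0.0251 × 1360 = 34.0 N/m.

34.0 N/m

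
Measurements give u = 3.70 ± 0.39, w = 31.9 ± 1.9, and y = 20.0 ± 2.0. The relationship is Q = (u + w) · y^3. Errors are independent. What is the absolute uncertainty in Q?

Let h = u + w = 35.6. δh = √(δu² + δw²) = √(0.152 + 3.61) = 1.94, so δh/h = 0.0545.
Q is then a monomial in h, y:
δQ/Q = √((δh/h)² + (3·δy/y)²) = √(0.00297 + 0.0900) = 0.305
Q = 2.85e+05, so δQ = 0.305 × 2.85e+05 = 86800.

86800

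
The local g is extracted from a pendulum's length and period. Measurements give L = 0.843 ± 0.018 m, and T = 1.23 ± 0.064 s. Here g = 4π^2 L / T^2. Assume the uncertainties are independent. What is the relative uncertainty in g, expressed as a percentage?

Since g is a product/quotient, work with relative uncertainties:
  (1·δL/L)² = (1×0.0214)² = 0.000456;  (-2·δT/T)² = (-2×0.0520)² = 0.0108
δg/g = √(0.0113) = 0.106

10.6%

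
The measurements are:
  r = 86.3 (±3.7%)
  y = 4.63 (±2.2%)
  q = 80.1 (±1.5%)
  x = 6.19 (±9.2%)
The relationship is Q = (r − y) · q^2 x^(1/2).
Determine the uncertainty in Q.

87900

Let u = r − y = 81.7. δu = √(δr² + δy²) = √(10.2 + 0.0104) = 3.19, so δu/u = 0.0391.
Q is then a monomial in u, q, x:
δQ/Q = √((δu/u)² + (2·δq/q)² + (½·δx/x)²) = √(0.00153 + 0.000900 + 0.00212) = 0.0674
Q = 1.3e+06, so δQ = 0.0674 × 1.3e+06 = 87900.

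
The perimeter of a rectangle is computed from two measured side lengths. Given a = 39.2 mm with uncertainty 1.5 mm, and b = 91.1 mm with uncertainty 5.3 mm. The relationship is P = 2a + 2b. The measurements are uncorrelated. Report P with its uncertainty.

261 ± 11.0 mm

Absolute uncertainties add in quadrature for a linear combination:
  (2·δa)² = 9.00;  (2·δb)² = 112
δP = √(121) = 11.0 mm
P = 261 mm.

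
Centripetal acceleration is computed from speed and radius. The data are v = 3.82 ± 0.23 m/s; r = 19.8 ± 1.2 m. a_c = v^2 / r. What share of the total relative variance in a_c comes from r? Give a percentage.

20.2%

(δa_c/a_c)² = (2·δv/v)² + (-1·δr/r)²
  v term: (2×0.0602)² = 0.0145
  r term: (-1×0.0606)² = 0.00367
Total = 0.0182. Share from r = 0.00367/0.0182 = 0.202.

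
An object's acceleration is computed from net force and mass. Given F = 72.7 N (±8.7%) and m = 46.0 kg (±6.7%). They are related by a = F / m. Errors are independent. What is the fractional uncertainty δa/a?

0.110

For a monomial a ∝ F, m^-1, fractional errors add in quadrature:
  (1·δF/F)² = (1×0.0870)² = 0.00757;  (-1·δm/m)² = (-1×0.0670)² = 0.00449
δa/a = √(0.0121) = 0.110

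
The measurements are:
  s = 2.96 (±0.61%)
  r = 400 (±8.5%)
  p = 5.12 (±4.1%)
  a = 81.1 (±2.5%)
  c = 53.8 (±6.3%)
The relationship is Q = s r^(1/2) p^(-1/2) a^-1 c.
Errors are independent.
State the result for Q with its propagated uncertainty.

Products/powers → add relative errors in quadrature, weighted by exponent:
  (1·δs/s)² = (1×0.00610)² = 3.72e-05;  (½·δr/r)² = (0.5×0.0850)² = 0.00181;  (−½·δp/p)² = (-0.5×0.0410)² = 0.000420;  (-1·δa/a)² = (-1×0.0250)² = 0.000625;  (1·δc/c)² = (1×0.0630)² = 0.00397
δQ/Q = √(0.00686) = 0.0828
Q = 17.4, so δQ = 0.0828 × 17.4 = 1.44.

17.4 ± 1.44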